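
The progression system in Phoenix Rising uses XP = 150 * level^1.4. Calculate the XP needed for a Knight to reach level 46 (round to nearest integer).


XP = 150 * level^1.4
Substitute level = 46:
XP = 150 * 46^1.4
= 150 * 212.7458
= 31912

31912 XP


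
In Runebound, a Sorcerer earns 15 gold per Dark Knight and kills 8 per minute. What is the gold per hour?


Gold per minute = 15 * 8 = 120
Gold per hour = 120 * 60 = 7200

7200 gold/hour


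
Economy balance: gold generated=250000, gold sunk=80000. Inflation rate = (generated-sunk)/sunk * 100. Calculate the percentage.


Net gold = 250000 - 80000 = 170000
Inflation rate = net / sunk * 100 = 170000 / 80000 * 100
= 2.125 * 100
= 212.50%

212.50%


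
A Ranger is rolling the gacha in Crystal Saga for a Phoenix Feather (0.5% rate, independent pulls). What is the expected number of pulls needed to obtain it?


Expected pulls for a geometric distribution = 1/p = 100 / rate%
= 100 / 0.5
= 200.0

200.0 pulls


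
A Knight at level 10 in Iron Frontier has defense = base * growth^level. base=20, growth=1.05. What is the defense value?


value = base * growth^level
= 20 * 1.05^10
= 20 * 1.628895
= 32.58

32.58 defense


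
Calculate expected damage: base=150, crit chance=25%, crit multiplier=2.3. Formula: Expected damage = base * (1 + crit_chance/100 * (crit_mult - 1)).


E[dmg] = base * (1 + crit_chance * (crit_mult - 1))
cc as decimal = 25/100 = 0.25
cm - 1 = 2.3 - 1 = 1.3
Bonus factor = 0.25 * 1.3 = 0.325
Total multiplier = 1 + 0.325 = 1.325
Expected damage = 150 * 1.325 = 198.75

198.75 damage


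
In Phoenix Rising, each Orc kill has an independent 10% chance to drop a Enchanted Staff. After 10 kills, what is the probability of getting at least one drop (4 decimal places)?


P(at least one) = 1 - P(none) = 1 - (1-p)^n
p = 10/100 = 0.1
1 - p = 0.9
(1 - p)^10 = 0.9^10 = 0.348678
P(at least one) = 1 - 0.348678 = 0.6513

0.6513


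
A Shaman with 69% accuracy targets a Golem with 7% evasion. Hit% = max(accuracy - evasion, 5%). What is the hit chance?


accuracy - evasion = 69 - 7 = 62
Apply floor: max(62, 5) = 62
Hit chance = 62%

62%


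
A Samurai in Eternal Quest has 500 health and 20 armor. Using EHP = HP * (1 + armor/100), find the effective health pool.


EHP = 500 * (1 + 20/100)
= 500 * (1 + 0.2)
= 500 * 1.2
= 600.0

600.0 EHP


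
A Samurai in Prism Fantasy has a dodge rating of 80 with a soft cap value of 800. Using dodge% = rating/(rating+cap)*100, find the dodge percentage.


dodge% = 80 / (80 + 800) * 100
= 80 / 880 * 100
= 0.090909 * 100
= 9.09%

9.09%


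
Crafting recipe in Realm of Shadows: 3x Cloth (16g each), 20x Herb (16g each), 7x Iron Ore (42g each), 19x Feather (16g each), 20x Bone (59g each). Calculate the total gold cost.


Cost breakdown:
  Cloth: 3 * 16 = 48
  Herb: 20 * 16 = 320
  Iron Ore: 7 * 42 = 294
  Feather: 19 * 16 = 304
  Bone: 20 * 59 = 1180
Total = 48 + 320 + 294 + 304 + 1180 = 2146

2146 gold


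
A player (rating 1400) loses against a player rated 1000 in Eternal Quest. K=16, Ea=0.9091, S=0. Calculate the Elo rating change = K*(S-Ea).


Elo update: delta = K * (S - Ea), where S = 0 (loses)
S - Ea = 0 - 0.9091 = -0.9091
Rating change = 16 * -0.9091
= -14.55

-14.55 rating points


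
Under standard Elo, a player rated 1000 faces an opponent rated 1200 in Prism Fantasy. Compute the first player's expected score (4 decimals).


Elo expected score: Ea = 1/(1 + 10^((Rb-Ra)/400))
Rb - Ra = 1200 - 1000 = 200
(Rb-Ra)/400 = 200/400 = 0.5
10^0.5 = 3.162278
Ea = 1/(1 + 3.162278) = 1/4.162278 = 0.2403

0.2403


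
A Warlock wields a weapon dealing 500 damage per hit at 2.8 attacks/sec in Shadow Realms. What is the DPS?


DPS = damage * attack_speed
= 500 * 2.8
= 1400.0

1400.0 DPS


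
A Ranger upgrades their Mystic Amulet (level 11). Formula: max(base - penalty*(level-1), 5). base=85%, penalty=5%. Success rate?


raw_rate = 85 - 5 * (11 - 1)
= 85 - 5 * 10
= 85 - 50
= 35
Apply floor: max(35, 5) = 35%

35%


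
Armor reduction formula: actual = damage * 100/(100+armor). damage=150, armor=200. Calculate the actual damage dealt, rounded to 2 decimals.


actual = 150 * 100 / (100 + 200)
= 150 * 100 / 300
= 15000 / 300
= 50.00

50.00 damage


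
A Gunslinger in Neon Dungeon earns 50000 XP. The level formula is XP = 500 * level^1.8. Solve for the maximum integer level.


XP = 500 * level^1.8, so level = (XP / 500)^(1/1.8)
= (50000 / 500)^(1/1.8)
= 100.0^0.5556
= 12.9155
Floor: level = 12

level 12


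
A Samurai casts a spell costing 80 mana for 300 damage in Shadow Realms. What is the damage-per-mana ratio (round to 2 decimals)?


Efficiency = damage / mana
= 300 / 80
= 3.75

3.75 dmg/mana


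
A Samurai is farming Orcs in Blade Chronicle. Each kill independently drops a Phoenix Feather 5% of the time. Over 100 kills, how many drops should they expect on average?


Expected drops = kills * (drop_rate / 100)
= 100 * (5 / 100)
= 100 * 0.05
= 5.0

5.0 drops


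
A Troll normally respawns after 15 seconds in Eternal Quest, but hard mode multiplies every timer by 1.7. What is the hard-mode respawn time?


Respawn time = base * multiplier
= 15 * 1.7
= 25.5 seconds

25.5 seconds


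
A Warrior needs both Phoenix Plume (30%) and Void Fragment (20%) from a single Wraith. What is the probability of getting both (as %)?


For independent events, P(both) = P(A) * P(B)
= 30% * 20%
= 600 / 100 %
= 6.0%

6.0%


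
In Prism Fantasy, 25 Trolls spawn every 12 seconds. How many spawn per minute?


Spawns per minute = count * (60 / interval)
= 25 * (60 / 12)
= 25 * 5.0
= 125.0

125.0 per minute


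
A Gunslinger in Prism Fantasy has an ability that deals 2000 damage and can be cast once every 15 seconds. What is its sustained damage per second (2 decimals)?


DPS = damage / cooldown
= 2000 / 15
= 133.33

133.33 DPS


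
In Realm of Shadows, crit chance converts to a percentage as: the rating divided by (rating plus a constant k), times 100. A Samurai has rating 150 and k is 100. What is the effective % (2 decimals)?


effective% = rating / (rating + k) * 100
= 150 / (150 + 100) * 100
= 150 / 250 * 100
= 0.6 * 100
= 60.00%

60.00%


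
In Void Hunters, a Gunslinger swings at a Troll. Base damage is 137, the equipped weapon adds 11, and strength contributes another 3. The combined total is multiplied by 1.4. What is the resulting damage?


Sum base + weapon + str = 137 + 11 + 3 = 151
Multiply by 1.4:
151 * 1.4 = 211.4

211.4 damage


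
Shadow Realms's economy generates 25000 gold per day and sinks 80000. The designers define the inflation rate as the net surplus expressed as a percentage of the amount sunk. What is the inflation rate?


Net gold = 25000 - 80000 = -55000
Inflation rate = net / sunk * 100 = -55000 / 80000 * 100
= -0.6875 * 100
= -68.75%

-68.75%


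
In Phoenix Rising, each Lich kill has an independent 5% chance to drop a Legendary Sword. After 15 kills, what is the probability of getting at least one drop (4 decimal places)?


P(at least one) = 1 - P(none) = 1 - (1-p)^n
p = 5/100 = 0.05
1 - p = 0.95
(1 - p)^15 = 0.95^15 = 0.463291
P(at least one) = 1 - 0.463291 = 0.5367

0.5367


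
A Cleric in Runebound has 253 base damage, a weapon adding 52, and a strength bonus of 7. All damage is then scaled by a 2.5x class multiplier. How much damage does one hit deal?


Sum base + weapon + str = 253 + 52 + 7 = 312
Multiply by 2.5:
312 * 2.5 = 780.0

780.0 damage


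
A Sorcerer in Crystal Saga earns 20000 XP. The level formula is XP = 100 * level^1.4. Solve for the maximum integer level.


XP = 100 * level^1.4, so level = (XP / 100)^(1/1.4)
= (20000 / 100)^(1/1.4)
= 200.0^0.7143
= 44.0142
Floor: level = 44

level 44


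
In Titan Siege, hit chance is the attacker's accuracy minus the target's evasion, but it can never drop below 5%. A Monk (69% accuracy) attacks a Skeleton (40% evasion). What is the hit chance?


accuracy - evasion = 69 - 40 = 29
Apply floor: max(29, 5) = 29
Hit chance = 29%

29%


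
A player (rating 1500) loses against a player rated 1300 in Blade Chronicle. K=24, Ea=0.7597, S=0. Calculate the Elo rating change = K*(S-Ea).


Elo update: delta = K * (S - Ea), where S = 0 (loses)
S - Ea = 0 - 0.7597 = -0.7597
Rating change = 24 * -0.7597
= -18.23

-18.23 rating points


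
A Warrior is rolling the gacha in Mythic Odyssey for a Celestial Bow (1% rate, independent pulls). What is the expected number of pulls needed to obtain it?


Expected pulls for a geometric distribution = 1/p = 100 / rate%
= 100 / 1
= 100.0

100.0 pulls


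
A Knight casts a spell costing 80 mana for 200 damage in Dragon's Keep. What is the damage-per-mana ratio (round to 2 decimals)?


Efficiency = damage / mana
= 200 / 80
= 2.50

2.50 dmg/mana


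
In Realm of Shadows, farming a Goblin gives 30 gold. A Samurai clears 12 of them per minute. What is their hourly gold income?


Gold per minute = 30 * 12 = 360
Gold per hour = 360 * 60 = 21600

21600 gold/hour


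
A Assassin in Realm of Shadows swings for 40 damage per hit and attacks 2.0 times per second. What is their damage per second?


DPS = damage * attack_speed
= 40 * 2.0
= 80.0

80.0 DPS


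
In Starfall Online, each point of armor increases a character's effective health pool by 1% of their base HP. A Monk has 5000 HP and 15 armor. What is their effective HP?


EHP = 5000 * (1 + 15/100)
= 5000 * (1 + 0.15)
= 5000 * 1.15
= 5750.0

5750.0 EHP


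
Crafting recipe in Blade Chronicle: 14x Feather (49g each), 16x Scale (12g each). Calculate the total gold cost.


Cost breakdown:
  Feather: 14 * 49 = 686
  Scale: 16 * 12 = 192
Total = 686 + 192 = 878

878 gold


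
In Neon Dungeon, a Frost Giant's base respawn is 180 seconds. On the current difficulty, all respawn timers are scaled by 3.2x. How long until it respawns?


Respawn time = base * multiplier
= 180 * 3.2
= 576.0 seconds

576.0 seconds


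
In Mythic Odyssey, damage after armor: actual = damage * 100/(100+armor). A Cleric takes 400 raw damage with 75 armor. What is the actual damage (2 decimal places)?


actual = 400 * 100 / (100 + 75)
= 400 * 100 / 175
= 40000 / 175
= 228.57

228.57 damage


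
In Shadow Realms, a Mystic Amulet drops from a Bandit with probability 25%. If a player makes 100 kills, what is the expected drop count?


Expected drops = kills * (drop_rate / 100)
= 100 * (25 / 100)
= 100 * 0.25
= 25.0

25.0 drops


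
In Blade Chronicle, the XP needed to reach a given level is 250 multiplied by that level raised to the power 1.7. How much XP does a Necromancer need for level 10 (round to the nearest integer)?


XP = 250 * level^1.7
Substitute level = 10:
XP = 250 * 10^1.7
= 250 * 50.1187
= 12530

12530 XP


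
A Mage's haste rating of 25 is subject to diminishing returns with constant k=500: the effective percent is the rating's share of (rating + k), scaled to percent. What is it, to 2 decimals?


effective% = rating / (rating + k) * 100
= 25 / (25 + 500) * 100
= 25 / 525 * 100
= 0.047619 * 100
= 4.76%

4.76%


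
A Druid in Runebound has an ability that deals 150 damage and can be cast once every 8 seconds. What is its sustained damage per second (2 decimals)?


DPS = damage / cooldown
= 150 / 8
= 18.75

18.75 DPS


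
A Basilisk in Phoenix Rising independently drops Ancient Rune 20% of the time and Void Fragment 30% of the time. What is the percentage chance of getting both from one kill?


For independent events, P(both) = P(A) * P(B)
= 20% * 30%
= 600 / 100 %
= 6.0%

6.0%


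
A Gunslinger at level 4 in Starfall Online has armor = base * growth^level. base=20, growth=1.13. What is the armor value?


value = base * growth^level
= 20 * 1.13^4
= 20 * 1.630474
= 32.61

32.61 armor


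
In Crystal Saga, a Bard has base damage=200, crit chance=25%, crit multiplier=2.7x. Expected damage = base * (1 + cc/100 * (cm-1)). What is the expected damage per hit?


E[dmg] = base * (1 + crit_chance * (crit_mult - 1))
cc as decimal = 25/100 = 0.25
cm - 1 = 2.7 - 1 = 1.7
Bonus factor = 0.25 * 1.7 = 0.425
Total multiplier = 1 + 0.425 = 1.425
Expected damage = 200 * 1.425 = 285.00

285.00 damage


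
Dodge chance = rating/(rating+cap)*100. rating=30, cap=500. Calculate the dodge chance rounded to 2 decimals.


dodge% = 30 / (30 + 500) * 100
= 30 / 530 * 100
= 0.056604 * 100
= 5.66%

5.66%


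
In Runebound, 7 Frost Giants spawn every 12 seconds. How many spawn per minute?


Spawns per minute = count * (60 / interval)
= 7 * (60 / 12)
= 7 * 5.0
= 35.0

35.0 per minute


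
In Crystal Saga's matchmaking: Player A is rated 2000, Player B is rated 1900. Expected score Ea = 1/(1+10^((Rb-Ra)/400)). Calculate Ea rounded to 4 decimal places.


Elo expected score: Ea = 1/(1 + 10^((Rb-Ra)/400))
Rb - Ra = 1900 - 2000 = -100
(Rb-Ra)/400 = -100/400 = -0.25
10^-0.25 = 0.562341
Ea = 1/(1 + 0.562341) = 1/1.562341 = 0.6401

0.6401


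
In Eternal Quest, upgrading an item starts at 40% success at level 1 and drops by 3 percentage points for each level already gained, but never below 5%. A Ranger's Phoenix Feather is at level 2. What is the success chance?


raw_rate = 40 - 3 * (2 - 1)
= 40 - 3 * 1
= 40 - 3
= 37
Apply floor: max(37, 5) = 37%

37%


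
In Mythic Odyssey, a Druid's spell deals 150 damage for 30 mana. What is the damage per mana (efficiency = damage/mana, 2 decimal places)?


Efficiency = damage / mana
= 150 / 30
= 5.00

5.00 dmg/mana


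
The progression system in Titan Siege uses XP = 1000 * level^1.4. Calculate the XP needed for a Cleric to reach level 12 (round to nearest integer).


XP = 1000 * level^1.4
Substitute level = 12:
XP = 1000 * 12^1.4
= 1000 * 32.423
= 32423

32423 XP


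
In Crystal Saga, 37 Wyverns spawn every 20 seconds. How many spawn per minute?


Spawns per minute = count * (60 / interval)
= 37 * (60 / 20)
= 37 * 3.0
= 111.0

111.0 per minute


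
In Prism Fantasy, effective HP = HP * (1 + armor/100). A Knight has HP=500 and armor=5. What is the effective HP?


EHP = 500 * (1 + 5/100)
= 500 * (1 + 0.05)
= 500 * 1.05
= 525.0

525.0 EHP


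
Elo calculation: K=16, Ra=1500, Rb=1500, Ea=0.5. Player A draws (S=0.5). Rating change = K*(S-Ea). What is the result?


Elo update: delta = K * (S - Ea), where S = 0.5 (draws)
S - Ea = 0.5 - 0.5 = 0.0
Rating change = 16 * 0.0
= 0.00

0.00 rating points


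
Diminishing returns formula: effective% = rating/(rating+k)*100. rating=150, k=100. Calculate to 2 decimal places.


effective% = rating / (rating + k) * 100
= 150 / (150 + 100) * 100
= 150 / 250 * 100
= 0.6 * 100
= 60.00%

60.00%


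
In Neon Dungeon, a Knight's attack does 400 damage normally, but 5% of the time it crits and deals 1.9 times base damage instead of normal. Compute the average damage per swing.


E[dmg] = base * (1 + crit_chance * (crit_mult - 1))
cc as decimal = 5/100 = 0.05
cm - 1 = 1.9 - 1 = 0.9
Bonus factor = 0.05 * 0.9 = 0.045
Total multiplier = 1 + 0.045 = 1.045
Expected damage = 400 * 1.045 = 418.00

418.00 damage


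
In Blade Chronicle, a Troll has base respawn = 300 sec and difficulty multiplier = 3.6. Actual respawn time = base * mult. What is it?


Respawn time = base * multiplier
= 300 * 3.6
= 1080.0 seconds

1080.0 seconds


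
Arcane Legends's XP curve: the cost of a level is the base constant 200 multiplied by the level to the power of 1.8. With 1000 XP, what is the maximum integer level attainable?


XP = 200 * level^1.8, so level = (XP / 200)^(1/1.8)
= (1000 / 200)^(1/1.8)
= 5.0^0.5556
= 2.4452
Floor: level = 2

level 2


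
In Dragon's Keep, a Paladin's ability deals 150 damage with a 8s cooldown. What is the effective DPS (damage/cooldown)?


DPS = damage / cooldown
= 150 / 8
= 18.75

18.75 DPS


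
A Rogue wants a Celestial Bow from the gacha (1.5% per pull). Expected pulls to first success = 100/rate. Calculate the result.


Expected pulls for a geometric distribution = 1/p = 100 / rate%
= 100 / 1.5
= 66.67

66.67 pulls


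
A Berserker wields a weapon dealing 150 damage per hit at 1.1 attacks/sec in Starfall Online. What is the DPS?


DPS = damage * attack_speed
= 150 * 1.1
= 165.0

165.0 DPS


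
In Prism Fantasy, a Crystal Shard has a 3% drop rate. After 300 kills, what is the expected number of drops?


Expected drops = kills * (drop_rate / 100)
= 300 * (3 / 100)
= 300 * 0.03
= 9.0

9.0 drops


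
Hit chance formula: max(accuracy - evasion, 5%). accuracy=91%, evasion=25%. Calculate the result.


accuracy - evasion = 91 - 25 = 66
Apply floor: max(66, 5) = 66
Hit chance = 66%

66%


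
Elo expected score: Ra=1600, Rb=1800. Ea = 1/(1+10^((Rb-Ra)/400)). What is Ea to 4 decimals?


Elo expected score: Ea = 1/(1 + 10^((Rb-Ra)/400))
Rb - Ra = 1800 - 1600 = 200
(Rb-Ra)/400 = 200/400 = 0.5
10^0.5 = 3.162278
Ea = 1/(1 + 3.162278) = 1/4.162278 = 0.2403

0.2403


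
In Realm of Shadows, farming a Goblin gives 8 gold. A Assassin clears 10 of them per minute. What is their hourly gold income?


Gold per minute = 8 * 10 = 80
Gold per hour = 80 * 60 = 4800

4800 gold/hour


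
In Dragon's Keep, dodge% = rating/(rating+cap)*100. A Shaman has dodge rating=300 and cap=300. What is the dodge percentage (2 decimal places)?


dodge% = 300 / (300 + 300) * 100
= 300 / 600 * 100
= 0.5 * 100
= 50.00%

50.00%


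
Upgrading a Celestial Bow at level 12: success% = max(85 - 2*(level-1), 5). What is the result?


raw_rate = 85 - 2 * (12 - 1)
= 85 - 2 * 11
= 85 - 22
= 63
Apply floor: max(63, 5) = 63%

63%


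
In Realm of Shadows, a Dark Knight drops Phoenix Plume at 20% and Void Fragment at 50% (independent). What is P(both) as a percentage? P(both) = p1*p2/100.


For independent events, P(both) = P(A) * P(B)
= 20% * 50%
= 1000 / 100 %
= 10.0%

10.0%


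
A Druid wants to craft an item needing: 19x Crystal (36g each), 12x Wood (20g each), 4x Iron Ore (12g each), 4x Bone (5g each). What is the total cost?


Cost breakdown:
  Crystal: 19 * 36 = 684
  Wood: 12 * 20 = 240
  Iron Ore: 4 * 12 = 48
  Bone: 4 * 5 = 20
Total = 684 + 240 + 48 + 20 = 992

992 gold


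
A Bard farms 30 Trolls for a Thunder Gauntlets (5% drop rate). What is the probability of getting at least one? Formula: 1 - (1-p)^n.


P(at least one) = 1 - P(none) = 1 - (1-p)^n
p = 5/100 = 0.05
1 - p = 0.95
(1 - p)^30 = 0.95^30 = 0.214639
P(at least one) = 1 - 0.214639 = 0.7854

0.7854


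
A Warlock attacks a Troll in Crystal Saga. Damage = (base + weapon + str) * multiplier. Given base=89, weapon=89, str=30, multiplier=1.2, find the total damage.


Sum base + weapon + str = 89 + 89 + 30 = 208
Multiply by 1.2:
208 * 1.2 = 249.6

249.6 damage


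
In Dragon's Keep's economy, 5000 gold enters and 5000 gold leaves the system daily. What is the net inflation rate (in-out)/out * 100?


Net gold = 5000 - 5000 = 0
Inflation rate = net / sunk * 100 = 0 / 5000 * 100
= 0.0 * 100
= 0.00%

0.00%


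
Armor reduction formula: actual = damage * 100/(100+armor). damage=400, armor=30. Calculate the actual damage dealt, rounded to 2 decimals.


actual = 400 * 100 / (100 + 30)
= 400 * 100 / 130
= 40000 / 130
= 307.69

307.69 damage


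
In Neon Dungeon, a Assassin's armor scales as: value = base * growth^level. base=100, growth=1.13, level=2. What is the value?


value = base * growth^level
= 100 * 1.13^2
= 100 * 1.2769
= 127.69

127.69 armor


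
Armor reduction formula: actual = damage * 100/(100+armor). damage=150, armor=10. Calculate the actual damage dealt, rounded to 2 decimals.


actual = 150 * 100 / (100 + 10)
= 150 * 100 / 110
= 15000 / 110
= 136.36

136.36 damage


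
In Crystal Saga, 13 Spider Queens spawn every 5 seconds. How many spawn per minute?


Spawns per minute = count * (60 / interval)
= 13 * (60 / 5)
= 13 * 12.0
= 156.0

156.0 per minute


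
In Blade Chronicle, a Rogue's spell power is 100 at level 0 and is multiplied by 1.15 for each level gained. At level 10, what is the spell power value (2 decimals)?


value = base * growth^level
= 100 * 1.15^10
= 100 * 4.045558
= 404.56

404.56 spell power


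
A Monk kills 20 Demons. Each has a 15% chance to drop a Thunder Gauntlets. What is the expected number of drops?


Expected drops = kills * (drop_rate / 100)
= 20 * (15 / 100)
= 20 * 0.15
= 3.0

3.0 drops


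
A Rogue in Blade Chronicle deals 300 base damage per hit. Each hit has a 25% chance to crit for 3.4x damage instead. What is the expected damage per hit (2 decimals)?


E[dmg] = base * (1 + crit_chance * (crit_mult - 1))
cc as decimal = 25/100 = 0.25
cm - 1 = 3.4 - 1 = 2.4
Bonus factor = 0.25 * 2.4 = 0.6
Total multiplier = 1 + 0.6 = 1.6
Expected damage = 300 * 1.6 = 480.00

480.00 damage


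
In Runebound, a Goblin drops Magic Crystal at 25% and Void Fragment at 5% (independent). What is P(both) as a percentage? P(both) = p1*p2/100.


For independent events, P(both) = P(A) * P(B)
= 25% * 5%
= 125 / 100 %
= 1.25%

1.25%


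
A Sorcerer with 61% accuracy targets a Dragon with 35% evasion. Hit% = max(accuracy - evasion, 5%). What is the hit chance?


accuracy - evasion = 61 - 35 = 26
Apply floor: max(26, 5) = 26
Hit chance = 26%

26%


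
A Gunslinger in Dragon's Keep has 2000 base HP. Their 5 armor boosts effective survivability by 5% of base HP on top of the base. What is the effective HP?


EHP = 2000 * (1 + 5/100)
= 2000 * (1 + 0.05)
= 2000 * 1.05
= 2100.0

2100.0 EHP


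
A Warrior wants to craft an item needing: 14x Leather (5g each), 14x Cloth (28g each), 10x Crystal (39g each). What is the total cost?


Cost breakdown:
  Leather: 14 * 5 = 70
  Cloth: 14 * 28 = 392
  Crystal: 10 * 39 = 390
Total = 70 + 392 + 390 = 852

852 gold


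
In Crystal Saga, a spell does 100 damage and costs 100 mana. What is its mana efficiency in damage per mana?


Efficiency = damage / mana
= 100 / 100
= 1.00

1.00 dmg/mana


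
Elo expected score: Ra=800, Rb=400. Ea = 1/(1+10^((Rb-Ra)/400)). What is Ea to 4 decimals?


Elo expected score: Ea = 1/(1 + 10^((Rb-Ra)/400))
Rb - Ra = 400 - 800 = -400
(Rb-Ra)/400 = -400/400 = -1.0
10^-1.0 = 0.1
Ea = 1/(1 + 0.1) = 1/1.1 = 0.9091

0.9091


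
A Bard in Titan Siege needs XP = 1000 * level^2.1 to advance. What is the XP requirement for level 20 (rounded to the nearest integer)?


XP = 1000 * level^2.1
Substitute level = 20:
XP = 1000 * 20^2.1
= 1000 * 539.7131
= 539713

539713 XP


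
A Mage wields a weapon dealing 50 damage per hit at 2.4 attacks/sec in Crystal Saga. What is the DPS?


DPS = damage * attack_speed
= 50 * 2.4
= 120.0

120.0 DPS


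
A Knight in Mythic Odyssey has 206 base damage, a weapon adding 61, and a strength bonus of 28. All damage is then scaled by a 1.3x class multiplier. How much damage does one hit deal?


Sum base + weapon + str = 206 + 61 + 28 = 295
Multiply by 1.3:
295 * 1.3 = 383.5

383.5 damage


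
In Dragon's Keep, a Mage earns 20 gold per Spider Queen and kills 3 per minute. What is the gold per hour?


Gold per minute = 20 * 3 = 60
Gold per hour = 60 * 60 = 3600

3600 gold/hour


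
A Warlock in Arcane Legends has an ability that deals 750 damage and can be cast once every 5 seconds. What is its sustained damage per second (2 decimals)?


DPS = damage / cooldown
= 750 / 5
= 150.00

150.00 DPS


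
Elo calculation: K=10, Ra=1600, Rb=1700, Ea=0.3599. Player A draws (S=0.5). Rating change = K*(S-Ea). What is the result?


Elo update: delta = K * (S - Ea), where S = 0.5 (draws)
S - Ea = 0.5 - 0.3599 = 0.1401
Rating change = 10 * 0.1401
= 1.40

1.40 rating points


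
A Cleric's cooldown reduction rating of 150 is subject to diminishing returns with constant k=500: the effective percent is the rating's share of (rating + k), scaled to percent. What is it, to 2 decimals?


effective% = rating / (rating + k) * 100
= 150 / (150 + 500) * 100
= 150 / 650 * 100
= 0.230769 * 100
= 23.08%

23.08%


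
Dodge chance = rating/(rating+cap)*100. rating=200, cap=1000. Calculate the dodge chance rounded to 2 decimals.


dodge% = 200 / (200 + 1000) * 100
= 200 / 1200 * 100
= 0.166667 * 100
= 16.67%

16.67%


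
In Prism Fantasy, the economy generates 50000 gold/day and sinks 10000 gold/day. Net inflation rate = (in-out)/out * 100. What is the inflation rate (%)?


Net gold = 50000 - 10000 = 40000
Inflation rate = net / sunk * 100 = 40000 / 10000 * 100
= 4.0 * 100
= 400.00%

400.00%


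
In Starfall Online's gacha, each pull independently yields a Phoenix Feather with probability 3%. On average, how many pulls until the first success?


Expected pulls for a geometric distribution = 1/p = 100 / rate%
= 100 / 3
= 33.33

33.33 pulls


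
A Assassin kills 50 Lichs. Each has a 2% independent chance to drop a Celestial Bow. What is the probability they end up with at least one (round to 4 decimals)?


P(at least one) = 1 - P(none) = 1 - (1-p)^n
p = 2/100 = 0.02
1 - p = 0.98
(1 - p)^50 = 0.98^50 = 0.364170
P(at least one) = 1 - 0.364170 = 0.6358

0.6358


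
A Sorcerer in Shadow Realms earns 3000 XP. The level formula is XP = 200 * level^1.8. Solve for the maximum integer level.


XP = 200 * level^1.8, so level = (XP / 200)^(1/1.8)
= (3000 / 200)^(1/1.8)
= 15.0^0.5556
= 4.5018
Floor: level = 4

level 4


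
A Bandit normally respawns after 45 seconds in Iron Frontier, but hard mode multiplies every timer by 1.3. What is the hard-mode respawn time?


Respawn time = base * multiplier
= 45 * 1.3
= 58.5 seconds

58.5 seconds


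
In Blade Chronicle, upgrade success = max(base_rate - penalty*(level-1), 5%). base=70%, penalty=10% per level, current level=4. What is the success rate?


raw_rate = 70 - 10 * (4 - 1)
= 70 - 10 * 3
= 70 - 30
= 40
Apply floor: max(40, 5) = 40%

40%


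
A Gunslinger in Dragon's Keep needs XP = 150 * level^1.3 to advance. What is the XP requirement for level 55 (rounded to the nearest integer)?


XP = 150 * level^1.3
Substitute level = 55:
XP = 150 * 55^1.3
= 150 * 183.0086
= 27451

27451 XP


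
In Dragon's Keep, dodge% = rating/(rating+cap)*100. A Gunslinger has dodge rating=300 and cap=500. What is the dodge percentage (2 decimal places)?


dodge% = 300 / (300 + 500) * 100
= 300 / 800 * 100
= 0.375 * 100
= 37.50%

37.50%


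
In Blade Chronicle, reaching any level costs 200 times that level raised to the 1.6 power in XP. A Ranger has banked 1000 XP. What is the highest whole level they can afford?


XP = 200 * level^1.6, so level = (XP / 200)^(1/1.6)
= (1000 / 200)^(1/1.6)
= 5.0^0.625
= 2.7344
Floor: level = 2

level 2


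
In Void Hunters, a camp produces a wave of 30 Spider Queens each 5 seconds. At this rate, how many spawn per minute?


Spawns per minute = count * (60 / interval)
= 30 * (60 / 5)
= 30 * 12.0
= 360.0

360.0 per minute


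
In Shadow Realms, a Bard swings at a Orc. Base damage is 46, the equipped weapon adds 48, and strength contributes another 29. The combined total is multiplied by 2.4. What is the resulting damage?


Sum base + weapon + str = 46 + 48 + 29 = 123
Multiply by 2.4:
123 * 2.4 = 295.2

295.2 damage


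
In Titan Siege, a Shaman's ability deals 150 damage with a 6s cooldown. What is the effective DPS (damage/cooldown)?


DPS = damage / cooldown
= 150 / 6
= 25.00

25.00 DPS


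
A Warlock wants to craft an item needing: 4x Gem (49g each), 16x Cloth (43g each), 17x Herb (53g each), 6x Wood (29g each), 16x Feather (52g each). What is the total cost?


Cost breakdown:
  Gem: 4 * 49 = 196
  Cloth: 16 * 43 = 688
  Herb: 17 * 53 = 901
  Wood: 6 * 29 = 174
  Feather: 16 * 52 = 832
Total = 196 + 688 + 901 + 174 + 832 = 2791

2791 gold


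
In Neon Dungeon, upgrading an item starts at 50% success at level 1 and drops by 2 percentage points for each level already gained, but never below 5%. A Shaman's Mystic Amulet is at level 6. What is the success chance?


raw_rate = 50 - 2 * (6 - 1)
= 50 - 2 * 5
= 50 - 10
= 40
Apply floor: max(40, 5) = 40%

40%


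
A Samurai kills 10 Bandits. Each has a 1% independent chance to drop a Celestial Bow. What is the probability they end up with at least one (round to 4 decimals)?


P(at least one) = 1 - P(none) = 1 - (1-p)^n
p = 1/100 = 0.01
1 - p = 0.99
(1 - p)^10 = 0.99^10 = 0.904382
P(at least one) = 1 - 0.904382 = 0.0956

0.0956


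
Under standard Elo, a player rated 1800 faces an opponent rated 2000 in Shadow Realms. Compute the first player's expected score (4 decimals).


Elo expected score: Ea = 1/(1 + 10^((Rb-Ra)/400))
Rb - Ra = 2000 - 1800 = 200
(Rb-Ra)/400 = 200/400 = 0.5
10^0.5 = 3.162278
Ea = 1/(1 + 3.162278) = 1/4.162278 = 0.2403

0.2403


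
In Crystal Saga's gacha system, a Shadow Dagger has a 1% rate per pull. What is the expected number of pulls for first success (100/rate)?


Expected pulls for a geometric distribution = 1/p = 100 / rate%
= 100 / 1
= 100.0

100.0 pulls


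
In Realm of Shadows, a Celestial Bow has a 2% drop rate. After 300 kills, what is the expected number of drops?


Expected drops = kills * (drop_rate / 100)
= 300 * (2 / 100)
= 300 * 0.02
= 6.0

6.0 drops


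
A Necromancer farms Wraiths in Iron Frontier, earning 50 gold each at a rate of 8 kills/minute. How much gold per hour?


Gold per minute = 50 * 8 = 400
Gold per hour = 400 * 60 = 24000

24000 gold/hour


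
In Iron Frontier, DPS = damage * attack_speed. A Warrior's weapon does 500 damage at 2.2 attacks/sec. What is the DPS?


DPS = damage * attack_speed
= 500 * 2.2
= 1100.0

1100.0 DPS


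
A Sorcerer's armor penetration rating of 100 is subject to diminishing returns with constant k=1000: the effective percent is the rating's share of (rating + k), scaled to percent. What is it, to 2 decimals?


effective% = rating / (rating + k) * 100
= 100 / (100 + 1000) * 100
= 100 / 1100 * 100
= 0.090909 * 100
= 9.09%

9.09%


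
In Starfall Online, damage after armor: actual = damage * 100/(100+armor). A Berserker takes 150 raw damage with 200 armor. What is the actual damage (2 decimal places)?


actual = 150 * 100 / (100 + 200)
= 150 * 100 / 300
= 15000 / 300
= 50.00

50.00 damage


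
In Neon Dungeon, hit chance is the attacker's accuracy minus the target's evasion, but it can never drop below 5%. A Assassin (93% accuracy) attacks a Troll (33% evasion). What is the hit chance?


accuracy - evasion = 93 - 33 = 60
Apply floor: max(60, 5) = 60
Hit chance = 60%

60%


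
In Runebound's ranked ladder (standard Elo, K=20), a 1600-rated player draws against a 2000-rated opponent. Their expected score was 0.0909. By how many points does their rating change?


Elo update: delta = K * (S - Ea), where S = 0.5 (draws)
S - Ea = 0.5 - 0.0909 = 0.4091
Rating change = 20 * 0.4091
= 8.18

8.18 rating points


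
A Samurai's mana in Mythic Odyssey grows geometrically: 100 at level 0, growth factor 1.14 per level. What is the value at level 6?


value = base * growth^level
= 100 * 1.14^6
= 100 * 2.194973
= 219.50

219.50 mana


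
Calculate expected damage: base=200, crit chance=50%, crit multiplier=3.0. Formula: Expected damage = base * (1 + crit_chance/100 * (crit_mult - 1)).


E[dmg] = base * (1 + crit_chance * (crit_mult - 1))
cc as decimal = 50/100 = 0.5
cm - 1 = 3.0 - 1 = 2.0
Bonus factor = 0.5 * 2.0 = 1.0
Total multiplier = 1 + 1.0 = 2.0
Expected damage = 200 * 2.0 = 400.00

400.00 damage


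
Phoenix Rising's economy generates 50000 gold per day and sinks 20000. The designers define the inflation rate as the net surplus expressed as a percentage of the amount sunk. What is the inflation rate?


Net gold = 50000 - 20000 = 30000
Inflation rate = net / sunk * 100 = 30000 / 20000 * 100
= 1.5 * 100
= 150.00%

150.00%


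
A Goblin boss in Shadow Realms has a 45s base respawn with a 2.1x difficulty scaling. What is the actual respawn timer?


Respawn time = base * multiplier
= 45 * 2.1
= 94.5 seconds

94.5 seconds


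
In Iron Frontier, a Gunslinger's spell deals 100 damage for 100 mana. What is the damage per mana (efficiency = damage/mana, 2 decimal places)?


Efficiency = damage / mana
= 100 / 100
= 1.00

1.00 dmg/mana


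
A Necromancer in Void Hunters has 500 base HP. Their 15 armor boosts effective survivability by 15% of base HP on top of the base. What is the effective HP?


EHP = 500 * (1 + 15/100)
= 500 * (1 + 0.15)
= 500 * 1.15
= 575.0

575.0 EHP


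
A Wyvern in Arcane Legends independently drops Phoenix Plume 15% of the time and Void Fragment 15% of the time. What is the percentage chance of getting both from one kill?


For independent events, P(both) = P(A) * P(B)
= 15% * 15%
= 225 / 100 %
= 2.25%

2.25%


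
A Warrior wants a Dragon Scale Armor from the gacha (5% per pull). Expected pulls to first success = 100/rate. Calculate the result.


Expected pulls for a geometric distribution = 1/p = 100 / rate%
= 100 / 5
= 20.0

20.0 pulls


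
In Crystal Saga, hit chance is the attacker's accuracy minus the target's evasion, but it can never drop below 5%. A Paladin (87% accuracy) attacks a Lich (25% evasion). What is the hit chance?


accuracy - evasion = 87 - 25 = 62
Apply floor: max(62, 5) = 62
Hit chance = 62%

62%


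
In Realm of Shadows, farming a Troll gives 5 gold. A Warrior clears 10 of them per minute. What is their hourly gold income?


Gold per minute = 5 * 10 = 50
Gold per hour = 50 * 60 = 3000

3000 gold/hour


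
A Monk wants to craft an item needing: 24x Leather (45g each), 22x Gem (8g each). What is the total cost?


Cost breakdown:
  Leather: 24 * 45 = 1080
  Gem: 22 * 8 = 176
Total = 1080 + 176 = 1256

1256 gold


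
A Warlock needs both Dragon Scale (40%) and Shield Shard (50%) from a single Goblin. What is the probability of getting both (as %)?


For independent events, P(both) = P(A) * P(B)
= 40% * 50%
= 2000 / 100 %
= 20.0%

20.0%


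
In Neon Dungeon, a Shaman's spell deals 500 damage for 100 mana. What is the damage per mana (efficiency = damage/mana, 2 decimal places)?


Efficiency = damage / mana
= 500 / 100
= 5.00

5.00 dmg/mana


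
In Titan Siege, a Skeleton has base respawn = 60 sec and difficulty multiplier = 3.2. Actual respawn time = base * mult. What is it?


Respawn time = base * multiplier
= 60 * 3.2
= 192.0 seconds

192.0 seconds


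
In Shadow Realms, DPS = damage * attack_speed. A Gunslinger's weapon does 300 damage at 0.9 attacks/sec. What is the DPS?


DPS = damage * attack_speed
= 300 * 0.9
= 270.0

270.0 DPS


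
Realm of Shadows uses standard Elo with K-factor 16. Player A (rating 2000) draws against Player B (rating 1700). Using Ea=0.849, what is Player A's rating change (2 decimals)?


Elo update: delta = K * (S - Ea), where S = 0.5 (draws)
S - Ea = 0.5 - 0.849 = -0.349
Rating change = 16 * -0.349
= -5.58

-5.58 rating points


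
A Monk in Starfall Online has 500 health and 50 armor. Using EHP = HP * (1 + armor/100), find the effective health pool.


EHP = 500 * (1 + 50/100)
= 500 * (1 + 0.5)
= 500 * 1.5
= 750.0

750.0 EHP


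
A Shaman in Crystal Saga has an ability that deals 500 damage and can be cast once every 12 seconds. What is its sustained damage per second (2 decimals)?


DPS = damage / cooldown
= 500 / 12
= 41.67

41.67 DPS


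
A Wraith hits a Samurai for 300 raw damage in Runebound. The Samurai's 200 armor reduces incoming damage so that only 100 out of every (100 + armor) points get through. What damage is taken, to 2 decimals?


actual = 300 * 100 / (100 + 200)
= 300 * 100 / 300
= 30000 / 300
= 100.00

100.00 damage


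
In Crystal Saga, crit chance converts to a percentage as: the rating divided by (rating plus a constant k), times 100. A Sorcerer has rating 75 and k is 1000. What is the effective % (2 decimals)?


effective% = rating / (rating + k) * 100
= 75 / (75 + 1000) * 100
= 75 / 1075 * 100
= 0.069767 * 100
= 6.98%

6.98%


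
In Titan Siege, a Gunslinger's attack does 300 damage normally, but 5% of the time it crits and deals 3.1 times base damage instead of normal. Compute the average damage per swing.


E[dmg] = base * (1 + crit_chance * (crit_mult - 1))
cc as decimal = 5/100 = 0.05
cm - 1 = 3.1 - 1 = 2.1
Bonus factor = 0.05 * 2.1 = 0.105
Total multiplier = 1 + 0.105 = 1.105
Expected damage = 300 * 1.105 = 331.50

331.50 damage


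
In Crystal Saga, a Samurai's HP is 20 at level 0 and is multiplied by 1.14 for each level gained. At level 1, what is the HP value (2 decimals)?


value = base * growth^level
= 20 * 1.14^1
= 20 * 1.14
= 22.80

22.80 HP


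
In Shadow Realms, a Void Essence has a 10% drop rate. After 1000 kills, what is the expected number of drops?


Expected drops = kills * (drop_rate / 100)
= 1000 * (10 / 100)
= 1000 * 0.1
= 100.0

100.0 drops


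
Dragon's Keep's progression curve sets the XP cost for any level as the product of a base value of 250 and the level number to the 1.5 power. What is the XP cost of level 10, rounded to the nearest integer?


XP = 250 * level^1.5
Substitute level = 10:
XP = 250 * 10^1.5
= 250 * 31.6228
= 7906

7906 XP


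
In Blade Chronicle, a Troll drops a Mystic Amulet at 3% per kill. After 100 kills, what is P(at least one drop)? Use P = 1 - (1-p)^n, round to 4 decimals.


P(at least one) = 1 - P(none) = 1 - (1-p)^n
p = 3/100 = 0.03
1 - p = 0.97
(1 - p)^100 = 0.97^100 = 0.047553
P(at least one) = 1 - 0.047553 = 0.9524

0.9524


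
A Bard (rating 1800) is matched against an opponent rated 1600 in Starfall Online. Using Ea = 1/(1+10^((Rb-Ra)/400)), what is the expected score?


Elo expected score: Ea = 1/(1 + 10^((Rb-Ra)/400))
Rb - Ra = 1600 - 1800 = -200
(Rb-Ra)/400 = -200/400 = -0.5
10^-0.5 = 0.316228
Ea = 1/(1 + 0.316228) = 1/1.316228 = 0.7597

0.7597


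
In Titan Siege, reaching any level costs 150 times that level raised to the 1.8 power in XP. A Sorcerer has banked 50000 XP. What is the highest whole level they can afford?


XP = 150 * level^1.8, so level = (XP / 150)^(1/1.8)
= (50000 / 150)^(1/1.8)
= 333.3333^0.5556
= 25.2115
Floor: level = 25

level 25


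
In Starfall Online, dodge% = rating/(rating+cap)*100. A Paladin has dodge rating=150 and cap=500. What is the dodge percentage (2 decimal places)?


dodge% = 150 / (150 + 500) * 100
= 150 / 650 * 100
= 0.230769 * 100
= 23.08%

23.08%


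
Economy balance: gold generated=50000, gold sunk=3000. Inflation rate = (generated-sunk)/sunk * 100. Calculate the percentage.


Net gold = 50000 - 3000 = 47000
Inflation rate = net / sunk * 100 = 47000 / 3000 * 100
= 15.666667 * 100
= 1566.67%

1566.67%


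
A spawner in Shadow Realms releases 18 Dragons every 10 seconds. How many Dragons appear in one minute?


Spawns per minute = count * (60 / interval)
= 18 * (60 / 10)
= 18 * 6.0
= 108.0

108.0 per minute


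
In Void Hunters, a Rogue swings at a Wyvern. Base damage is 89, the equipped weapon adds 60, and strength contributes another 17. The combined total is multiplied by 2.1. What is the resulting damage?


Sum base + weapon + str = 89 + 60 + 17 = 166
Multiply by 2.1:
166 * 2.1 = 348.6

348.6 damage


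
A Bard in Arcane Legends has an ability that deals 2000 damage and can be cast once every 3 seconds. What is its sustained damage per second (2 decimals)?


DPS = damage / cooldown
= 2000 / 3
= 666.67

666.67 DPS


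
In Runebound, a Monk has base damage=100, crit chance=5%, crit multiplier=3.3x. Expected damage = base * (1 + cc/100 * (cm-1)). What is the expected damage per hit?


E[dmg] = base * (1 + crit_chance * (crit_mult - 1))
cc as decimal = 5/100 = 0.05
cm - 1 = 3.3 - 1 = 2.3
Bonus factor = 0.05 * 2.3 = 0.115
Total multiplier = 1 + 0.115 = 1.115
Expected damage = 100 * 1.115 = 111.50

111.50 damage


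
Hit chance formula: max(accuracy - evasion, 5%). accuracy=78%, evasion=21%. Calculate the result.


accuracy - evasion = 78 - 21 = 57
Apply floor: max(57, 5) = 57
Hit chance = 57%

57%
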